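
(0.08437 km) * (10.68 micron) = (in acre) 2.227e-07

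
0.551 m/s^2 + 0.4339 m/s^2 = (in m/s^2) 0.9849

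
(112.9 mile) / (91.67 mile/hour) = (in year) 0.0001406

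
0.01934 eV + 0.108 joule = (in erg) 1.08e+06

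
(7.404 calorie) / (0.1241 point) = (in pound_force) 1.591e+05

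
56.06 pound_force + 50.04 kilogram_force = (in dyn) 7.401e+07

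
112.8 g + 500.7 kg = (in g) 5.008e+05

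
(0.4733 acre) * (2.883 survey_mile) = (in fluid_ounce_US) 3.005e+11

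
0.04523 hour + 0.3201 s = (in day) 0.001888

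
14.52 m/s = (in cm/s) 1452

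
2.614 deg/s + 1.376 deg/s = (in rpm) 0.665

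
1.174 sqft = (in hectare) 1.091e-05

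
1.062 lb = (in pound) 1.062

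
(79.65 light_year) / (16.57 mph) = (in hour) 2.826e+13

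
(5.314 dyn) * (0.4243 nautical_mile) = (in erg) 4.176e+05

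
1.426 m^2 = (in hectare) 0.0001426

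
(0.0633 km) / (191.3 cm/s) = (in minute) 0.5515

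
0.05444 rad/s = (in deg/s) 3.119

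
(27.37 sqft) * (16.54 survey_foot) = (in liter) 1.282e+04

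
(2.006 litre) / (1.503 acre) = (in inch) 1.298e-05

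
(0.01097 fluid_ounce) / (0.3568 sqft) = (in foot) 3.211e-05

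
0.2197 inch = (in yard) 0.006103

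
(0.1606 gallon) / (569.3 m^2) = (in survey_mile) 6.635e-10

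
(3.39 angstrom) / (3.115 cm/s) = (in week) 1.799e-14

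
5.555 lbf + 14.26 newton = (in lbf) 8.761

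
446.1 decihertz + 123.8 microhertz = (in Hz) 44.61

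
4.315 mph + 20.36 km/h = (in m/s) 7.585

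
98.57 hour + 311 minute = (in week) 0.6176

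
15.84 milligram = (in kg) 1.584e-05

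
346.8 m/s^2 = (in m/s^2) 346.8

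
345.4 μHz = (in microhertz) 345.4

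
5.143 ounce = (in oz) 5.143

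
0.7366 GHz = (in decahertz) 7.366e+07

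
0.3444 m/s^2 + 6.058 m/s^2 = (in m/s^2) 6.402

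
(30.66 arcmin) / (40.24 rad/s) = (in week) 3.665e-10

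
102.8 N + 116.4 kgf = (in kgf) 126.9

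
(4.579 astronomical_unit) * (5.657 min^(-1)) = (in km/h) 2.325e+11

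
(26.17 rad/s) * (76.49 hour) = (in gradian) 4.588e+08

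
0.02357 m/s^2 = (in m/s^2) 0.02357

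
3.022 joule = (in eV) 1.886e+19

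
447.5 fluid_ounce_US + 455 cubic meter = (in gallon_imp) 1.001e+05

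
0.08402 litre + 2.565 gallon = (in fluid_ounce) 331.2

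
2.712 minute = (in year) 5.16e-06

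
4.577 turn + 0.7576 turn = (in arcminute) 1.152e+05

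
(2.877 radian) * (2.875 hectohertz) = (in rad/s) 827.1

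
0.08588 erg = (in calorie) 2.053e-09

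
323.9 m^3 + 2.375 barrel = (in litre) 3.243e+05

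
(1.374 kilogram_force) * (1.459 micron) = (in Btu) 1.863e-08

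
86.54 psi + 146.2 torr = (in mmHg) 4622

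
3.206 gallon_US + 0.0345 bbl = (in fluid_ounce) 595.8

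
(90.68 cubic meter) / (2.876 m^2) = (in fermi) 3.153e+16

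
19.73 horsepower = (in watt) 1.471e+04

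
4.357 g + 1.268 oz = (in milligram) 4.03e+04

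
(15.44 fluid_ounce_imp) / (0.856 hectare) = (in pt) 0.0001453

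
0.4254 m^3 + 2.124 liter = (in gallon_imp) 94.04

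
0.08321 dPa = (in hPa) 8.321e-05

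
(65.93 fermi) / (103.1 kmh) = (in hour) 6.395e-19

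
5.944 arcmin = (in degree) 0.09907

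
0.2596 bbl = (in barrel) 0.2596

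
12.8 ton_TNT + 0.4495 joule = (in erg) 5.356e+17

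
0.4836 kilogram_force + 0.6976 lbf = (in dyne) 7.846e+05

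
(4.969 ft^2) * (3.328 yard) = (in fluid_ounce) 4.75e+04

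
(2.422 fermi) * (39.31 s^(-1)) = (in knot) 1.851e-13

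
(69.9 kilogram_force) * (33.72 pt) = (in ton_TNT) 1.949e-09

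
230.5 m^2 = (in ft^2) 2481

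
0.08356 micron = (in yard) 9.138e-08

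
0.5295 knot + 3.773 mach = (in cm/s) 1.285e+05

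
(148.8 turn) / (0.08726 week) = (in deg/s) 1.015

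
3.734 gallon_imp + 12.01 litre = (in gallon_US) 7.657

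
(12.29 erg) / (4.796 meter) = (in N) 2.563e-07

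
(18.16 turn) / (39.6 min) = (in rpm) 0.4586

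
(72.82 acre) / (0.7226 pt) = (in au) 0.007728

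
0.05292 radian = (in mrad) 52.92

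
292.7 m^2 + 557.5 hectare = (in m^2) 5.575e+06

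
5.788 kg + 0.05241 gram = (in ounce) 204.2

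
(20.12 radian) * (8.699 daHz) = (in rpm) 1.671e+04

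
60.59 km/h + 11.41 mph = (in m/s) 21.93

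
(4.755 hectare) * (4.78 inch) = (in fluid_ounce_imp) 2.032e+08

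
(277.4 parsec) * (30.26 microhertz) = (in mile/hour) 5.794e+14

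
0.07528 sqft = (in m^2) 0.006994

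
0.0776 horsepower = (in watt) 57.87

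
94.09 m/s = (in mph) 210.5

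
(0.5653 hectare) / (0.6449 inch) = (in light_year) 3.648e-11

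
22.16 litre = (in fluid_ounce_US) 749.3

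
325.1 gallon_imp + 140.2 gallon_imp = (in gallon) 558.8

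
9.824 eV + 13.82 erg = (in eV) 8.626e+12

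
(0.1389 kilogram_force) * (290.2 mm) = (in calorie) 0.09448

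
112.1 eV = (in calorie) 4.293e-18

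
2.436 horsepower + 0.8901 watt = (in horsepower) 2.437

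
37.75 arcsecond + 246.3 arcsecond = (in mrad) 1.377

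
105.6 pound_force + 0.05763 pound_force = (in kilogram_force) 47.93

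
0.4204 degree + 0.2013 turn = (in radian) 1.272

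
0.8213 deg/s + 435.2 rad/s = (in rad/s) 435.2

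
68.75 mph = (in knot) 59.74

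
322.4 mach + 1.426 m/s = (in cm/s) 1.098e+07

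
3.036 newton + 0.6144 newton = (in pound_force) 0.8206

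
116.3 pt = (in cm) 4.103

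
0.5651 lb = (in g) 256.3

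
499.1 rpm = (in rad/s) 52.27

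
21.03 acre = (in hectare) 8.511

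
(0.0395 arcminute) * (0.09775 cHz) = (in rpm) 1.073e-07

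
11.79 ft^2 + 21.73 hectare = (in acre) 53.7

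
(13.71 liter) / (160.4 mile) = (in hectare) 5.311e-12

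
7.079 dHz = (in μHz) 7.079e+05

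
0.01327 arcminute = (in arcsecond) 0.7962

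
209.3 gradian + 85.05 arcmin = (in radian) 3.312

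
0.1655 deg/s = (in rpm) 0.02758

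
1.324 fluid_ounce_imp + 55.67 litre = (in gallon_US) 14.72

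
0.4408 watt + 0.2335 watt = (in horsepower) 0.0009043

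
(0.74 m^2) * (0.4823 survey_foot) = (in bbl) 0.6842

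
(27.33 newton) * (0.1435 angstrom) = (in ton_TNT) 9.373e-20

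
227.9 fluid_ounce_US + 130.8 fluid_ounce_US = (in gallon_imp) 2.333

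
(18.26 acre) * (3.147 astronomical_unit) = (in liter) 3.479e+19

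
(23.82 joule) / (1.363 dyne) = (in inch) 6.88e+07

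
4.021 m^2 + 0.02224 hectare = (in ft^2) 2437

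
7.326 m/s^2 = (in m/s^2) 7.326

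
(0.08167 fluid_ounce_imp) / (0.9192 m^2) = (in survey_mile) 1.569e-09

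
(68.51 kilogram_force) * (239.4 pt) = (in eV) 3.542e+20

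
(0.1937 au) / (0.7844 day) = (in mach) 1256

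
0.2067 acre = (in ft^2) 9004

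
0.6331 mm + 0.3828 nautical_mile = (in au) 4.739e-09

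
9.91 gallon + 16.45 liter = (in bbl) 0.3394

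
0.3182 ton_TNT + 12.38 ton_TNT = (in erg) 5.313e+17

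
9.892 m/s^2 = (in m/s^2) 9.892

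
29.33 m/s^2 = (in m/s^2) 29.33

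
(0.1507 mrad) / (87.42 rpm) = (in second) 1.646e-05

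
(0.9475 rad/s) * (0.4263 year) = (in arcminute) 4.379e+10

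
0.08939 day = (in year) 0.0002449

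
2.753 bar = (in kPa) 275.3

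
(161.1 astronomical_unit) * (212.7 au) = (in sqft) 8.254e+27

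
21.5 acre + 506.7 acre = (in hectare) 213.8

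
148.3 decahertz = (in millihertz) 1.483e+06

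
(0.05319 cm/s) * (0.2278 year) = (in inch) 1.504e+05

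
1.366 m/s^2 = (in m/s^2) 1.366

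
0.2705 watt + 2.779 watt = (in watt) 3.05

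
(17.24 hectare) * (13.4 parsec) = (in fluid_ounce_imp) 2.509e+27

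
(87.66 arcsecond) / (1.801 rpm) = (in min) 3.756e-05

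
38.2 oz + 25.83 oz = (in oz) 64.03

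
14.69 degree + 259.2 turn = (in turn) 259.2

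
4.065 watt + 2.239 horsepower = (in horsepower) 2.244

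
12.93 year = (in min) 6.796e+06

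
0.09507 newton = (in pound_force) 0.02137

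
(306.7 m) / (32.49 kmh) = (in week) 5.619e-05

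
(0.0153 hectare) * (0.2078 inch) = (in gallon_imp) 177.6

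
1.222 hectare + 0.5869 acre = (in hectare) 1.46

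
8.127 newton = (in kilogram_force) 0.8287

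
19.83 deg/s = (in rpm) 3.305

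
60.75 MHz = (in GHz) 0.06075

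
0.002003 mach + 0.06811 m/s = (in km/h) 2.7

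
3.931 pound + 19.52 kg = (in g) 2.13e+04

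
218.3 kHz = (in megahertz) 0.2183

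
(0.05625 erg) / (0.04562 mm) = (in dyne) 12.33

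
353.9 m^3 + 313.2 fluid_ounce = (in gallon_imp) 7.785e+04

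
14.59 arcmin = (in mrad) 4.244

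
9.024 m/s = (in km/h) 32.49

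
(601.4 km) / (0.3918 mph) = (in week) 5.677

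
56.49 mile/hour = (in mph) 56.49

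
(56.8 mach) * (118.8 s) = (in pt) 6.513e+09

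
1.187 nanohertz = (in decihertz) 1.187e-08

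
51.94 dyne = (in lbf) 0.0001168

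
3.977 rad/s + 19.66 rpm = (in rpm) 57.64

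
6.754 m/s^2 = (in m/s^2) 6.754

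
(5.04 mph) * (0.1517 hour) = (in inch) 4.844e+04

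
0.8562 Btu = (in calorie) 215.9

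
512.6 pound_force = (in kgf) 232.5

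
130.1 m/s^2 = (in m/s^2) 130.1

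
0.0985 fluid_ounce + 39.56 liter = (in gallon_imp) 8.703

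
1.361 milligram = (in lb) 3e-06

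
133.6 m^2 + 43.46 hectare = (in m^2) 4.347e+05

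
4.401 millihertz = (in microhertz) 4401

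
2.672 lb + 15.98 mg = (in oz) 42.75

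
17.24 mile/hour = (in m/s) 7.707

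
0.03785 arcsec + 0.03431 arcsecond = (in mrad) 0.0003498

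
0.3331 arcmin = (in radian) 9.689e-05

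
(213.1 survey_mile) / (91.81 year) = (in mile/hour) 0.000265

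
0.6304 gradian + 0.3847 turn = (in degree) 139.1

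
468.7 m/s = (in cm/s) 4.687e+04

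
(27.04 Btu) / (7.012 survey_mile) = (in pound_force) 0.5683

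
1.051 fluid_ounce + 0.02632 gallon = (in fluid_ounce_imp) 4.6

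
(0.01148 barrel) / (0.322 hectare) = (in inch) 2.232e-05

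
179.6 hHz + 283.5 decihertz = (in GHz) 1.799e-05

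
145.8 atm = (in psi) 2143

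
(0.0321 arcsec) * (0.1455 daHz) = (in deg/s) 1.297e-05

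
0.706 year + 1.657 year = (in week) 123.2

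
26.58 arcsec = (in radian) 0.0001289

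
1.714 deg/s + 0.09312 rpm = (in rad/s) 0.03967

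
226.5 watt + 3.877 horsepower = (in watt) 3118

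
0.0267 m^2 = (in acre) 6.598e-06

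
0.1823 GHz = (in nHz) 1.823e+17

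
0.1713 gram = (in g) 0.1713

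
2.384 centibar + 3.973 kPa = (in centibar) 6.357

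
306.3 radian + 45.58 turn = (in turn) 94.33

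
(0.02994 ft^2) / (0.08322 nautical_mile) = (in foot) 5.921e-05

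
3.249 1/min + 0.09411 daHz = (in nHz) 9.952e+08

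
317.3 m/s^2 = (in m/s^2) 317.3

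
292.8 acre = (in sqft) 1.275e+07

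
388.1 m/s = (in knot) 754.4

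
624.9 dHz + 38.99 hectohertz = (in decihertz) 3.961e+04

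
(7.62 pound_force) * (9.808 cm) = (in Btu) 0.003151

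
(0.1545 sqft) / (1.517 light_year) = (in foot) 3.281e-18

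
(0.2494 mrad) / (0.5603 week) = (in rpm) 7.028e-09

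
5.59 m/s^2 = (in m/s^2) 5.59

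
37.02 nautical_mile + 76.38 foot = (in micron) 6.858e+10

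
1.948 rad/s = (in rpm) 18.6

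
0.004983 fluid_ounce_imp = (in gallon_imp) 3.114e-05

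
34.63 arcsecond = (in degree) 0.009619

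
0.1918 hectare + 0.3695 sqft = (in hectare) 0.1918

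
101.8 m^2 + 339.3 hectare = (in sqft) 3.652e+07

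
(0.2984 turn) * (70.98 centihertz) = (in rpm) 12.71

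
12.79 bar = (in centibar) 1279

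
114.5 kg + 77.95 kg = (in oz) 6788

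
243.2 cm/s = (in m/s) 2.432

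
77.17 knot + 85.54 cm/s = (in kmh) 146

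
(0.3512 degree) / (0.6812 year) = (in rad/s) 2.853e-10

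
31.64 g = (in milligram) 3.164e+04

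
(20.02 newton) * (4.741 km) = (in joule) 9.491e+04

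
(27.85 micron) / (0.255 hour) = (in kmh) 1.092e-07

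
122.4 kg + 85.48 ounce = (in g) 1.248e+05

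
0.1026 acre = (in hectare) 0.04152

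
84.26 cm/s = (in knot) 1.638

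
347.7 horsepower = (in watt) 2.593e+05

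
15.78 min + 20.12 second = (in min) 16.12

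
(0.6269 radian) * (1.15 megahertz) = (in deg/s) 4.131e+07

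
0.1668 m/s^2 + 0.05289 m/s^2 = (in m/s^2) 0.2197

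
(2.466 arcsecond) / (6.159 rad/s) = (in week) 3.21e-12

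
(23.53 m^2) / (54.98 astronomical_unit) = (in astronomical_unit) 1.912e-23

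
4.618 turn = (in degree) 1662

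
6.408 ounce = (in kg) 0.1817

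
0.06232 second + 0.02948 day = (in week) 0.004212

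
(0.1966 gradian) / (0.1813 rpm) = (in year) 5.158e-09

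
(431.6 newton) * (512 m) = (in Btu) 209.4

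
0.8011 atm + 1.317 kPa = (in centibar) 82.49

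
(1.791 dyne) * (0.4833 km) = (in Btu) 8.204e-06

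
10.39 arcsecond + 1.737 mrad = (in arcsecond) 368.7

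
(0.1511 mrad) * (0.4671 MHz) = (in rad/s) 70.58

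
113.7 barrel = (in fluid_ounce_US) 6.113e+05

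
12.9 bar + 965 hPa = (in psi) 201.1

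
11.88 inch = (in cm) 30.18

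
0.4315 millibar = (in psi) 0.006258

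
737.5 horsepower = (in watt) 5.5e+05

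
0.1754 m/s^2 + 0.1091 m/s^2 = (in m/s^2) 0.2845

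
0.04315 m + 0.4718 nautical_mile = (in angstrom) 8.738e+12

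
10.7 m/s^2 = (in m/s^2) 10.7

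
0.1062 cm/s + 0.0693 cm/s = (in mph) 0.003926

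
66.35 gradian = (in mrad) 1042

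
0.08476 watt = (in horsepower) 0.0001137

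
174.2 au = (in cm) 2.606e+15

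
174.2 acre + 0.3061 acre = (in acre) 174.5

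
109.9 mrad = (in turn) 0.01749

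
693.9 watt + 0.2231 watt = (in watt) 694.1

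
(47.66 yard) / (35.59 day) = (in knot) 2.755e-05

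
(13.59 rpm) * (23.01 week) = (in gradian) 1.261e+09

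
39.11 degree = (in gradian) 43.46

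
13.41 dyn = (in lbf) 3.015e-05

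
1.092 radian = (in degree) 62.57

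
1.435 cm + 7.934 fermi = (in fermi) 1.435e+13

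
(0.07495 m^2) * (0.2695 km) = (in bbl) 127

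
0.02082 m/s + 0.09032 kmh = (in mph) 0.1027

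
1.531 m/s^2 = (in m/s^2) 1.531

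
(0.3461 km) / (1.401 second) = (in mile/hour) 552.6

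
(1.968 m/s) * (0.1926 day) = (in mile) 20.35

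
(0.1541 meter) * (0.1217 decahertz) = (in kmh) 0.6751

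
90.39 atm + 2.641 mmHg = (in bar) 91.59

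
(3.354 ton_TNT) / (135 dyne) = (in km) 1.039e+10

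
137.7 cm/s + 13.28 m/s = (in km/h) 52.77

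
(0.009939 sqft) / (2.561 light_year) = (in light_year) 4.028e-36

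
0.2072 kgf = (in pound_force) 0.4568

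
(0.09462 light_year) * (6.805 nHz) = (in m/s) 6.092e+06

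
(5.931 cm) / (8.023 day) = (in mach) 2.513e-10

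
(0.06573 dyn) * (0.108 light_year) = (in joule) 6.716e+08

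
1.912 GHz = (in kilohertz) 1.912e+06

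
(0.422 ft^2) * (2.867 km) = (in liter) 1.124e+05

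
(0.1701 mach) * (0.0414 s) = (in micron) 2.398e+06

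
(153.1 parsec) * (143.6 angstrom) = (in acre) 1.676e+07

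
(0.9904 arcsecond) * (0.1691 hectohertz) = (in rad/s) 8.119e-05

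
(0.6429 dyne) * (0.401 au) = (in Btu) 365.5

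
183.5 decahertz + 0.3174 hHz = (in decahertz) 186.7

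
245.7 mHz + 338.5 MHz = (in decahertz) 3.385e+07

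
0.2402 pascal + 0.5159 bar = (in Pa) 5.159e+04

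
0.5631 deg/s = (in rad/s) 0.009828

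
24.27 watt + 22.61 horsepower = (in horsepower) 22.64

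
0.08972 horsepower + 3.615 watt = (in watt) 70.52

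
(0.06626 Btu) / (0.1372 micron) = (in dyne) 5.095e+13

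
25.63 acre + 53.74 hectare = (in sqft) 6.901e+06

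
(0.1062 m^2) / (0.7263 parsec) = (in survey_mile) 2.944e-21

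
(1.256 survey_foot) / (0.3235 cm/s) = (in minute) 1.972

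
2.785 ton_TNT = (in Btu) 1.104e+07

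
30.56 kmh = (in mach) 0.02493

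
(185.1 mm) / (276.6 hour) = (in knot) 3.613e-07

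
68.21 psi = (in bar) 4.703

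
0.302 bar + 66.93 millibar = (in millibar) 368.9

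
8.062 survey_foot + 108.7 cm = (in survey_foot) 11.63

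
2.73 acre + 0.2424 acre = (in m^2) 1.203e+04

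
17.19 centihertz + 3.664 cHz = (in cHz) 20.85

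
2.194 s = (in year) 6.957e-08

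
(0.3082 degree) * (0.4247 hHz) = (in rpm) 2.182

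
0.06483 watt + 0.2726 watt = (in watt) 0.3374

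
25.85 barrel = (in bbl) 25.85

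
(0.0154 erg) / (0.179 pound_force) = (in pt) 5.483e-06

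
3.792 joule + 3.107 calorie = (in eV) 1.048e+20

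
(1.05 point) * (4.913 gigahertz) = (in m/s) 1.82e+06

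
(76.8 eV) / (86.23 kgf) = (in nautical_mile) 7.857e-24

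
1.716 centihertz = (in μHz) 1.716e+04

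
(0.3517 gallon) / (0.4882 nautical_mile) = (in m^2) 1.472e-06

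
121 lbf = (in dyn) 5.382e+07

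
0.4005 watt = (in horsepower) 0.0005371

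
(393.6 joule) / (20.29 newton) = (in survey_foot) 63.64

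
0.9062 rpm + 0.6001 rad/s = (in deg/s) 39.82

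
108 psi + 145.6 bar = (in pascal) 1.53e+07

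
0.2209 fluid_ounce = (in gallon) 0.001726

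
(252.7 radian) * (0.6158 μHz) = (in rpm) 0.001486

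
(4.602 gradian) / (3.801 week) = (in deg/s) 1.802e-06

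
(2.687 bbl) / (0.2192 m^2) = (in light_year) 2.06e-16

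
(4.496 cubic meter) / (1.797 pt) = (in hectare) 0.7092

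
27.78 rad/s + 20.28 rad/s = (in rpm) 458.9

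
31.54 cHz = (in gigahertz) 3.154e-10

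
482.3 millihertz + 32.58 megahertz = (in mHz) 3.258e+10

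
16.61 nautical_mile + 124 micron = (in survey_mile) 19.11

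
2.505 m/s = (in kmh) 9.018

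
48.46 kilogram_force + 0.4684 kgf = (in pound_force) 107.9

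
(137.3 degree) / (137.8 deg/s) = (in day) 1.153e-05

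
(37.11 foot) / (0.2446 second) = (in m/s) 46.24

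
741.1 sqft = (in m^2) 68.85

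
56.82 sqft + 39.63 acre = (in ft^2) 1.726e+06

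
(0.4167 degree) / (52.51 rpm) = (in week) 2.187e-09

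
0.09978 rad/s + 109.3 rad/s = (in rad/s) 109.4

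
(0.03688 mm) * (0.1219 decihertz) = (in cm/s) 4.496e-05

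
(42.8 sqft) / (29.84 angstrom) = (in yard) 1.457e+09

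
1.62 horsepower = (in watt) 1208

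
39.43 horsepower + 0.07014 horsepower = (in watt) 2.946e+04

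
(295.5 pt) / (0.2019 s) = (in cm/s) 51.63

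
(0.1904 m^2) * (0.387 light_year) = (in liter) 6.971e+17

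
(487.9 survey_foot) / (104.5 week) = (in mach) 6.91e-09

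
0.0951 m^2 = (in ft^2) 1.024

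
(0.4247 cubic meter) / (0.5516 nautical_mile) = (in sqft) 0.004475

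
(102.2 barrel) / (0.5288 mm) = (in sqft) 3.307e+05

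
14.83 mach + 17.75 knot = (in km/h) 1.821e+04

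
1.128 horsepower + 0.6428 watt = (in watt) 841.8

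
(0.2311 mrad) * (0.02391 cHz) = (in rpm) 5.277e-07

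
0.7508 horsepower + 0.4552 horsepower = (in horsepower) 1.206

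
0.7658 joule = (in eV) 4.78e+18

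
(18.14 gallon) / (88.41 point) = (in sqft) 23.7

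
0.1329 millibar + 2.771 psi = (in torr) 143.4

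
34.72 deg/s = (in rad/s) 0.606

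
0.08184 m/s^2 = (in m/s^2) 0.08184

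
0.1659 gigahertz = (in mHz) 1.659e+11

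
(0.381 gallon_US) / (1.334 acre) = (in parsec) 8.658e-24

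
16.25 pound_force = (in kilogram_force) 7.371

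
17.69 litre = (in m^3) 0.01769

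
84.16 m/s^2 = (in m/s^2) 84.16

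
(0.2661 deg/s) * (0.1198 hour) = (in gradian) 127.5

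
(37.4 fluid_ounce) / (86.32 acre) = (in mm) 3.166e-06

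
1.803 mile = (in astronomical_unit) 1.94e-08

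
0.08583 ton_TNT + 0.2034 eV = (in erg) 3.591e+15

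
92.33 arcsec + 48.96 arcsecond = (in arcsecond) 141.3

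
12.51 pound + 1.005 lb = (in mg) 6.13e+06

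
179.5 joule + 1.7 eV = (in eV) 1.12e+21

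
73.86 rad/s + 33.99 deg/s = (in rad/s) 74.45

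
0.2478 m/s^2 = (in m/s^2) 0.2478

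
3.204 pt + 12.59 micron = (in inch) 0.045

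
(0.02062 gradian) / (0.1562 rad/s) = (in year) 6.575e-11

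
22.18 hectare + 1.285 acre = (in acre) 56.09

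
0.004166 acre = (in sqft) 181.5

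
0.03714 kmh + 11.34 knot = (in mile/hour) 13.07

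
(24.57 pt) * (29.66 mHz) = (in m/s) 0.0002571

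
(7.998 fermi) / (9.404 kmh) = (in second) 3.062e-15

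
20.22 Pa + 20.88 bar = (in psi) 302.8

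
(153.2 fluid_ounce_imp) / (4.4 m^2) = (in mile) 6.147e-07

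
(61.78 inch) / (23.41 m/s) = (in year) 2.126e-09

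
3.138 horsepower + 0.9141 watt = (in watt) 2341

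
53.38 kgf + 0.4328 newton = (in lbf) 117.8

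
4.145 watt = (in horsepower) 0.005559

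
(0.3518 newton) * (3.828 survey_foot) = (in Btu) 0.0003891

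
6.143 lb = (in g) 2786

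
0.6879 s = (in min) 0.01146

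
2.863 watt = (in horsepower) 0.003839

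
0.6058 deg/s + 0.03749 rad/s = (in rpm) 0.459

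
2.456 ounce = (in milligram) 6.963e+04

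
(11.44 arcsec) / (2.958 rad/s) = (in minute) 3.125e-07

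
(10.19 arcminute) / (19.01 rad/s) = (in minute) 2.599e-06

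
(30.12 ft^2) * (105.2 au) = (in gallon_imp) 9.687e+15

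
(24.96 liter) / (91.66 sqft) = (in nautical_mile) 1.583e-06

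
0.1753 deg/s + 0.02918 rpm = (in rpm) 0.0584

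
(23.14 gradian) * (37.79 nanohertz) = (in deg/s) 7.87e-07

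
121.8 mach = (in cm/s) 4.147e+06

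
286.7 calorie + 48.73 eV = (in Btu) 1.137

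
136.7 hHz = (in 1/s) 1.367e+04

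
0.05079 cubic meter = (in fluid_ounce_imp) 1788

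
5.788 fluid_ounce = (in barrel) 0.001077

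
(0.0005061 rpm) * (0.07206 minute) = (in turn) 3.647e-05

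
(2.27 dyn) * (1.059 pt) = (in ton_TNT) 2.027e-18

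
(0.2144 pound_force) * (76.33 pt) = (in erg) 2.568e+05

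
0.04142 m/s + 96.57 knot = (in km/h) 179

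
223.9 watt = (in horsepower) 0.3003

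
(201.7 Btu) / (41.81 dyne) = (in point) 1.443e+12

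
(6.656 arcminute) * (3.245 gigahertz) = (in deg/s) 3.6e+08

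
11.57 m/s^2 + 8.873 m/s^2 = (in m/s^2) 20.44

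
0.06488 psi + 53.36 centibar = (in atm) 0.531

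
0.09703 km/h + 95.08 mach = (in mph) 7.242e+04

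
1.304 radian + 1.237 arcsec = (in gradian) 83.02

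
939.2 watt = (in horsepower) 1.259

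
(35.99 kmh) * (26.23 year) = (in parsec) 2.68e-07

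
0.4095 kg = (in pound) 0.9028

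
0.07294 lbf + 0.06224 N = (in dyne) 3.867e+04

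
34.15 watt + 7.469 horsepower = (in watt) 5604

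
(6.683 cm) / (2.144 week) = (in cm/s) 5.154e-06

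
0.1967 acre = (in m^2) 796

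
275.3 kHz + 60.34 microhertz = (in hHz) 2753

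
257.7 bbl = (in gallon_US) 1.082e+04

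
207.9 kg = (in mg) 2.079e+08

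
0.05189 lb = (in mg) 2.354e+04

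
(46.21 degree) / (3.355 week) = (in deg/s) 2.277e-05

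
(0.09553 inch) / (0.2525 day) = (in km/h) 4.004e-07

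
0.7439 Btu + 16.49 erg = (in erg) 7.849e+09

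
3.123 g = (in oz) 0.1102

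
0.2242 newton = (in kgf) 0.02286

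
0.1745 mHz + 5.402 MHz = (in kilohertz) 5402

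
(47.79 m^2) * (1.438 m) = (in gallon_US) 1.815e+04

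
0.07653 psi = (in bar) 0.005277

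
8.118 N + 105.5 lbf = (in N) 477.4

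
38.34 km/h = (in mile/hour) 23.82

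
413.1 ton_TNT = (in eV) 1.079e+31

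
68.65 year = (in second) 2.165e+09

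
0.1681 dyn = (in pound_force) 3.779e-07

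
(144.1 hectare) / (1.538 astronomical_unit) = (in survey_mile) 3.892e-09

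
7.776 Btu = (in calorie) 1961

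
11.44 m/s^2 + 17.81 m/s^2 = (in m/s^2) 29.25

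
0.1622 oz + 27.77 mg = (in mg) 4626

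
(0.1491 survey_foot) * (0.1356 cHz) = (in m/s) 6.162e-05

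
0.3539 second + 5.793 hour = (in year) 0.0006613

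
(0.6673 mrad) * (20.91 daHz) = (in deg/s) 7.995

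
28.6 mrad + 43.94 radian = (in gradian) 2799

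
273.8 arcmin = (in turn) 0.01268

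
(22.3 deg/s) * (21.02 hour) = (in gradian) 1.875e+06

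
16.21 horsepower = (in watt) 1.209e+04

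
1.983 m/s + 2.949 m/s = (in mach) 0.01448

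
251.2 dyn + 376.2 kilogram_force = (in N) 3689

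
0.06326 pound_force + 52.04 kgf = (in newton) 510.6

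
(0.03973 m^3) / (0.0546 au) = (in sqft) 5.236e-11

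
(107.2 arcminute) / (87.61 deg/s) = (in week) 3.372e-08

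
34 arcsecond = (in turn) 2.623e-05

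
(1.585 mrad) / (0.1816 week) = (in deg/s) 8.268e-07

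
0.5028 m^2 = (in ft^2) 5.412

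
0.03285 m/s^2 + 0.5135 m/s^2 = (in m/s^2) 0.5464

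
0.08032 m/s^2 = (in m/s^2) 0.08032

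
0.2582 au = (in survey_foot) 1.267e+11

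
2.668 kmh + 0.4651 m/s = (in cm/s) 120.6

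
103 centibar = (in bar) 1.03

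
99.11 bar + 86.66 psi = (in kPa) 1.051e+04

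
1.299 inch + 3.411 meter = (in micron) 3.444e+06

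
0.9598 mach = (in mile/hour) 731.1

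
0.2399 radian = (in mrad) 239.9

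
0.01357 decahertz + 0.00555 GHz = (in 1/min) 3.33e+08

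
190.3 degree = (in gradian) 211.4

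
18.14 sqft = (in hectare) 0.0001685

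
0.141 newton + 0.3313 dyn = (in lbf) 0.0317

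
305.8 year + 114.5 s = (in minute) 1.607e+08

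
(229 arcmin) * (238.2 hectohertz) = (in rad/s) 1587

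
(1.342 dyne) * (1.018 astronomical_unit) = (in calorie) 4.885e+05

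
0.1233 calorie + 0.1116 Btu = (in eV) 7.381e+20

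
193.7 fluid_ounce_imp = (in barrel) 0.03462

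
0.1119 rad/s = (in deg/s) 6.411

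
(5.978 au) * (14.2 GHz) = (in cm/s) 1.27e+24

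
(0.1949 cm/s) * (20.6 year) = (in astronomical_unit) 8.464e-06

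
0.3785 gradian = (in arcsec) 1226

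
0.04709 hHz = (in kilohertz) 0.004709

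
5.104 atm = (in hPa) 5172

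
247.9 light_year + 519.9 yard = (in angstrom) 2.345e+28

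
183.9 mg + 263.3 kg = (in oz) 9288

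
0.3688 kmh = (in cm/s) 10.24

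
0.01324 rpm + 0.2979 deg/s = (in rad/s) 0.006586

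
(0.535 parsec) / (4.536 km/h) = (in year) 4.155e+08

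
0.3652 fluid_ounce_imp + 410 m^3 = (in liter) 4.1e+05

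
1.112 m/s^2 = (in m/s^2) 1.112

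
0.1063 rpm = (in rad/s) 0.01113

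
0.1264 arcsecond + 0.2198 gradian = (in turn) 0.0005496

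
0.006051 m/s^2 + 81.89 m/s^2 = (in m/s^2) 81.9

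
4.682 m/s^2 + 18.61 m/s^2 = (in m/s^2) 23.29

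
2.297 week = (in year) 0.04405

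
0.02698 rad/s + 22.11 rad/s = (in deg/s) 1268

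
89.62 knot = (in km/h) 166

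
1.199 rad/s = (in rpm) 11.45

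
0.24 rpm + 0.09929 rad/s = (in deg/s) 7.129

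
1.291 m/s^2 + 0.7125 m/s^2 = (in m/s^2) 2.003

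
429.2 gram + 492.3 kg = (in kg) 492.7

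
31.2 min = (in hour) 0.52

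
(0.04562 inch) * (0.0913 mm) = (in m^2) 1.058e-07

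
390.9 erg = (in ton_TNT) 9.343e-15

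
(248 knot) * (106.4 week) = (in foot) 2.694e+10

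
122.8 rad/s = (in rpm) 1173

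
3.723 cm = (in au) 2.489e-13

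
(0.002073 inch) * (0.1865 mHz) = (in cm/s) 9.82e-07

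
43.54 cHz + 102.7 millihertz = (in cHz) 53.81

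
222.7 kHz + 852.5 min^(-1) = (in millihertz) 2.227e+08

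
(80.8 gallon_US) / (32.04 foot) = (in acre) 7.739e-06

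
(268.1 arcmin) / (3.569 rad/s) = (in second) 0.02185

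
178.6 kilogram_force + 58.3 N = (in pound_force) 406.9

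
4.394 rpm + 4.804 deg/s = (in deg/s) 31.17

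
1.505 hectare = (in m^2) 1.505e+04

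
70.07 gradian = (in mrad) 1101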